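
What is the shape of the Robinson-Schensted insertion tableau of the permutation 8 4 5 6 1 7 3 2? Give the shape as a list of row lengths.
[4, 2, 1, 1]

RSK row insertion gives P = [[1, 2, 6, 7], [3, 5], [4], [8]], which has shape [4, 2, 1, 1].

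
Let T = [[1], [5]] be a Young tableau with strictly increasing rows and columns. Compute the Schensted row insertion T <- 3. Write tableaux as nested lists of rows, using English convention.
3 is larger than every entry of row 1, so it is appended to row 1. The new tableau is [[1, 3], [5]].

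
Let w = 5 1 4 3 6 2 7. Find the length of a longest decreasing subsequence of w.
4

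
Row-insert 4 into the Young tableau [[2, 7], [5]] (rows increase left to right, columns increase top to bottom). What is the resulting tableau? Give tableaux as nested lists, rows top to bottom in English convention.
[[2, 4], [5, 7]]

In row 1, 4 replaces 7 (the leftmost entry greater than 4); 7 is bumped to row 2. 7 is appended to row 2. The new tableau is [[2, 4], [5, 7]].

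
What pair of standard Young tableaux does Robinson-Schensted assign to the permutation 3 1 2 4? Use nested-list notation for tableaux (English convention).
P = [[1, 2, 4], [3]], Q = [[1, 3, 4], [2]]

Insert each entry of the permutation into P by Schensted row insertion, recording in Q the position of each new cell.

After inserting 3: P = [[3]].
After inserting 1: P = [[1], [3]].
After inserting 2: P = [[1, 2], [3]].
After inserting 4: P = [[1, 2, 4], [3]].

So P = [[1, 2, 4], [3]], Q = [[1, 3, 4], [2]].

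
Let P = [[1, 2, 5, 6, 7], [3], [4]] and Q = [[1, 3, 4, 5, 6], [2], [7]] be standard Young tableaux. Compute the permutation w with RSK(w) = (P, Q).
Reverse the RSK construction: for i from n down to 1, find the cell of Q containing i, remove the entry at that cell from P, and reverse-bump it up through P; the value ejected from row 1 is w(i).

Step i=7: Q has 7 at row 3, column 1; remove 4 from row 3 of P and reverse-bump: 4 enters row 2 and ejects 3; 3 enters row 1 and ejects 2. So w(7) = 2. P is now [[1, 3, 5, 6, 7], [4]].
Step i=6: Q has 6 at row 1, column 5; remove that cell from P, ejecting 7. So w(6) = 7. P is now [[1, 3, 5, 6], [4]].
Step i=5: Q has 5 at row 1, column 4; remove that cell from P, ejecting 6. So w(5) = 6. P is now [[1, 3, 5], [4]].
Step i=4: Q has 4 at row 1, column 3; remove that cell from P, ejecting 5. So w(4) = 5. P is now [[1, 3], [4]].
Step i=3: Q has 3 at row 1, column 2; remove that cell from P, ejecting 3. So w(3) = 3. P is now [[1], [4]].
Step i=2: Q has 2 at row 2, column 1; remove 4 from row 2 of P and reverse-bump: 4 enters row 1 and ejects 1. So w(2) = 1. P is now [[4]].
Step i=1: Q has 1 at row 1, column 1; remove that cell from P, ejecting 4. So w(1) = 4. P is now [].

So w = 4 1 3 5 6 7 2.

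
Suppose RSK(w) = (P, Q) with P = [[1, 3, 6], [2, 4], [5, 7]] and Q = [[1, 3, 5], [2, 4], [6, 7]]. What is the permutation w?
Reverse the RSK construction: for i from n down to 1, find the cell of Q containing i, remove the entry at that cell from P, and reverse-bump it up through P; the value ejected from row 1 is w(i).

Step i=7: Q has 7 at row 3, column 2; remove 7 from row 3 of P and reverse-bump: 7 enters row 2 and ejects 4; 4 enters row 1 and ejects 3. So w(7) = 3. P is now [[1, 4, 6], [2, 7], [5]].
Step i=6: Q has 6 at row 3, column 1; remove 5 from row 3 of P and reverse-bump: 5 enters row 2 and ejects 2; 2 enters row 1 and ejects 1. So w(6) = 1. P is now [[2, 4, 6], [5, 7]].
Step i=5: Q has 5 at row 1, column 3; remove that cell from P, ejecting 6. So w(5) = 6. P is now [[2, 4], [5, 7]].
Step i=4: Q has 4 at row 2, column 2; remove 7 from row 2 of P and reverse-bump: 7 enters row 1 and ejects 4. So w(4) = 4. P is now [[2, 7], [5]].
Step i=3: Q has 3 at row 1, column 2; remove that cell from P, ejecting 7. So w(3) = 7. P is now [[2], [5]].
Step i=2: Q has 2 at row 2, column 1; remove 5 from row 2 of P and reverse-bump: 5 enters row 1 and ejects 2. So w(2) = 2. P is now [[5]].
Step i=1: Q has 1 at row 1, column 1; remove that cell from P, ejecting 5. So w(1) = 5. P is now [].

So w = 5 2 7 4 6 1 3.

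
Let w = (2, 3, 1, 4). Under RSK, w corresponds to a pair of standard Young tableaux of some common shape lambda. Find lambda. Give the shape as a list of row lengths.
Row-insert each entry into an empty tableau.

After inserting 2: P = [[2]].
After inserting 3: P = [[2, 3]].
After inserting 1: P = [[1, 3], [2]].
After inserting 4: P = [[1, 3, 4], [2]].

The final insertion tableau P = [[1, 3, 4], [2]] has shape [3, 1].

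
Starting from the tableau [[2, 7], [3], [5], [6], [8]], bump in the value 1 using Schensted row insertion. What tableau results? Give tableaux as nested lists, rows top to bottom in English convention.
In row 1, 1 replaces 2 (the leftmost entry greater than 1); 2 is bumped to row 2. In row 2, 2 replaces 3 (the leftmost entry greater than 2); 3 is bumped to row 3. In row 3, 3 replaces 5 (the leftmost entry greater than 3); 5 is bumped to row 4. In row 4, 5 replaces 6 (the leftmost entry greater than 5); 6 is bumped to row 5. In row 5, 6 replaces 8 (the leftmost entry greater than 6); 8 is bumped to row 6. 8 starts a new row 6. The new tableau is [[1, 7], [2], [3], [5], [6], [8]].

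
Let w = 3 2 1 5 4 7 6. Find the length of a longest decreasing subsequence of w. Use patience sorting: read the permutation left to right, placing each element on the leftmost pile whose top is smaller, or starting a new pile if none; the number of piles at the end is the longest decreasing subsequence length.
3: new pile. tops = [3]
2: new pile. tops = [3, 2]
1: new pile. tops = [3, 2, 1]
5: onto pile 1 (replacing 3). tops = [5, 2, 1]
4: onto pile 2 (replacing 2). tops = [5, 4, 1]
7: onto pile 1 (replacing 5). tops = [7, 4, 1]
6: onto pile 2 (replacing 4). tops = [7, 6, 1]

3 piles, so the longest decreasing subsequence has length 3.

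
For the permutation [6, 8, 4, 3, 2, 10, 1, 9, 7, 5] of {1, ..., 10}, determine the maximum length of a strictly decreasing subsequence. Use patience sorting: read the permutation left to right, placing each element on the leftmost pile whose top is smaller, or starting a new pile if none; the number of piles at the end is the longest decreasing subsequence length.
6: new pile. tops = [6]
8: onto pile 1 (replacing 6). tops = [8]
4: new pile. tops = [8, 4]
3: new pile. tops = [8, 4, 3]
2: new pile. tops = [8, 4, 3, 2]
10: onto pile 1 (replacing 8). tops = [10, 4, 3, 2]
1: new pile. tops = [10, 4, 3, 2, 1]
9: onto pile 2 (replacing 4). tops = [10, 9, 3, 2, 1]
7: onto pile 3 (replacing 3). tops = [10, 9, 7, 2, 1]
5: onto pile 4 (replacing 2). tops = [10, 9, 7, 5, 1]

5 piles, so the longest decreasing subsequence has length 5.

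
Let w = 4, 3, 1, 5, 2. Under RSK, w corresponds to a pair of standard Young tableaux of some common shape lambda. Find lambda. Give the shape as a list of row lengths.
Row-insert each entry into an empty tableau.

After inserting 4: P = [[4]].
After inserting 3: P = [[3], [4]].
After inserting 1: P = [[1], [3], [4]].
After inserting 5: P = [[1, 5], [3], [4]].
After inserting 2: P = [[1, 2], [3, 5], [4]].

The final insertion tableau P = [[1, 2], [3, 5], [4]] has shape [2, 2, 1].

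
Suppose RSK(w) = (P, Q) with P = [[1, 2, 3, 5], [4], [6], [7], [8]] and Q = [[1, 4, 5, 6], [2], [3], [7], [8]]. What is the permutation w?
8 7 1 2 4 6 5 3

Reverse the RSK construction: for i from n down to 1, find the cell of Q containing i, remove the entry at that cell from P, and reverse-bump it up through P; the value ejected from row 1 is w(i).

Step i=8: Q has 8 at row 5, column 1; remove 8 from row 5 of P and reverse-bump: 8 enters row 4 and ejects 7; 7 enters row 3 and ejects 6; 6 enters row 2 and ejects 4; 4 enters row 1 and ejects 3. So w(8) = 3. P is now [[1, 2, 4, 5], [6], [7], [8]].
Step i=7: Q has 7 at row 4, column 1; remove 8 from row 4 of P and reverse-bump: 8 enters row 3 and ejects 7; 7 enters row 2 and ejects 6; 6 enters row 1 and ejects 5. So w(7) = 5. P is now [[1, 2, 4, 6], [7], [8]].
Step i=6: Q has 6 at row 1, column 4; remove that cell from P, ejecting 6. So w(6) = 6. P is now [[1, 2, 4], [7], [8]].
Step i=5: Q has 5 at row 1, column 3; remove that cell from P, ejecting 4. So w(5) = 4. P is now [[1, 2], [7], [8]].
Step i=4: Q has 4 at row 1, column 2; remove that cell from P, ejecting 2. So w(4) = 2. P is now [[1], [7], [8]].
Step i=3: Q has 3 at row 3, column 1; remove 8 from row 3 of P and reverse-bump: 8 enters row 2 and ejects 7; 7 enters row 1 and ejects 1. So w(3) = 1. P is now [[7], [8]].
Step i=2: Q has 2 at row 2, column 1; remove 8 from row 2 of P and reverse-bump: 8 enters row 1 and ejects 7. So w(2) = 7. P is now [[8]].
Step i=1: Q has 1 at row 1, column 1; remove that cell from P, ejecting 8. So w(1) = 8. P is now [].

So w = 8 7 1 2 4 6 5 3.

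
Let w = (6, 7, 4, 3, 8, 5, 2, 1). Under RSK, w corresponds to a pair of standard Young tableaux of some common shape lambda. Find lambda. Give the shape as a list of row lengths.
Row-insert each entry into an empty tableau.

After inserting 6: P = [[6]].
After inserting 7: P = [[6, 7]].
After inserting 4: P = [[4, 7], [6]].
After inserting 3: P = [[3, 7], [4], [6]].
After inserting 8: P = [[3, 7, 8], [4], [6]].
After inserting 5: P = [[3, 5, 8], [4, 7], [6]].
After inserting 2: P = [[2, 5, 8], [3, 7], [4], [6]].
After inserting 1: P = [[1, 5, 8], [2, 7], [3], [4], [6]].

The final insertion tableau P = [[1, 5, 8], [2, 7], [3], [4], [6]] has shape [3, 2, 1, 1, 1].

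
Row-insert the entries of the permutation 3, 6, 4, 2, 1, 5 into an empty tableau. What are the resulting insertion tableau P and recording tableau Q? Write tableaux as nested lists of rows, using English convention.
P = [[1, 4, 5], [2], [3], [6]], Q = [[1, 2, 6], [3], [4], [5]]

Insert each entry of the permutation into P by Schensted row insertion, recording in Q the position of each new cell.

Insert 3: appended to row 1. P = [[3]].
Insert 6: appended to row 1. P = [[3, 6]].
Insert 4: 4 bumps 6 from row 1; 6 starts row 2. P = [[3, 4], [6]].
Insert 2: 2 bumps 3 from row 1; 3 bumps 6 from row 2; 6 starts row 3. P = [[2, 4], [3], [6]].
Insert 1: 1 bumps 2 from row 1; 2 bumps 3 from row 2; 3 bumps 6 from row 3; 6 starts row 4. P = [[1, 4], [2], [3], [6]].
Insert 5: appended to row 1. P = [[1, 4, 5], [2], [3], [6]].

So P = [[1, 4, 5], [2], [3], [6]], Q = [[1, 2, 6], [3], [4], [5]].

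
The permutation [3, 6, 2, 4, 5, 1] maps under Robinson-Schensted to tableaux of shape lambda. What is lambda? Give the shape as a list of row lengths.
[3, 2, 1]

RSK row insertion gives P = [[1, 4, 5], [2, 6], [3]], which has shape [3, 2, 1].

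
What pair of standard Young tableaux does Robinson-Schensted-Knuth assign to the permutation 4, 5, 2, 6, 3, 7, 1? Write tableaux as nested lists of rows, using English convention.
P = [[1, 3, 6, 7], [2, 5], [4]], Q = [[1, 2, 4, 6], [3, 5], [7]]

Insert each entry of the permutation into P by Schensted row insertion, recording in Q the position of each new cell.

After inserting 4: P = [[4]].
After inserting 5: P = [[4, 5]].
After inserting 2: P = [[2, 5], [4]].
After inserting 6: P = [[2, 5, 6], [4]].
After inserting 3: P = [[2, 3, 6], [4, 5]].
After inserting 7: P = [[2, 3, 6, 7], [4, 5]].
After inserting 1: P = [[1, 3, 6, 7], [2, 5], [4]].

So P = [[1, 3, 6, 7], [2, 5], [4]], Q = [[1, 2, 4, 6], [3, 5], [7]].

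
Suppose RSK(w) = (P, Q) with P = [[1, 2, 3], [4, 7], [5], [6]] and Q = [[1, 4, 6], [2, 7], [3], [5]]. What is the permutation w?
Reverse the RSK construction: for i from n down to 1, find the cell of Q containing i, remove the entry at that cell from P, and reverse-bump it up through P; the value ejected from row 1 is w(i).

Step i=7: Q has 7 at row 2, column 2; remove 7 from row 2 of P and reverse-bump: 7 enters row 1 and ejects 3. So w(7) = 3. P is now [[1, 2, 7], [4], [5], [6]].
Step i=6: Q has 6 at row 1, column 3; remove that cell from P, ejecting 7. So w(6) = 7. P is now [[1, 2], [4], [5], [6]].
Step i=5: Q has 5 at row 4, column 1; remove 6 from row 4 of P and reverse-bump: 6 enters row 3 and ejects 5; 5 enters row 2 and ejects 4; 4 enters row 1 and ejects 2. So w(5) = 2. P is now [[1, 4], [5], [6]].
Step i=4: Q has 4 at row 1, column 2; remove that cell from P, ejecting 4. So w(4) = 4. P is now [[1], [5], [6]].
Step i=3: Q has 3 at row 3, column 1; remove 6 from row 3 of P and reverse-bump: 6 enters row 2 and ejects 5; 5 enters row 1 and ejects 1. So w(3) = 1. P is now [[5], [6]].
Step i=2: Q has 2 at row 2, column 1; remove 6 from row 2 of P and reverse-bump: 6 enters row 1 and ejects 5. So w(2) = 5. P is now [[6]].
Step i=1: Q has 1 at row 1, column 1; remove that cell from P, ejecting 6. So w(1) = 6. P is now [].

So w = 6 5 1 4 2 7 3.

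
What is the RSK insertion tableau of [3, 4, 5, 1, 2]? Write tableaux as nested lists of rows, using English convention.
Insert 3: appended to row 1. P = [[3]].
Insert 4: appended to row 1. P = [[3, 4]].
Insert 5: appended to row 1. P = [[3, 4, 5]].
Insert 1: 1 bumps 3 from row 1; 3 starts row 2. P = [[1, 4, 5], [3]].
Insert 2: 2 bumps 4 from row 1; 4 appends to row 2. P = [[1, 2, 5], [3, 4]].

So P = [[1, 2, 5], [3, 4]].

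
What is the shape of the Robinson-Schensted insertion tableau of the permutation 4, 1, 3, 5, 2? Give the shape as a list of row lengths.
Row-insert each entry into an empty tableau.

After inserting 4: P = [[4]].
After inserting 1: P = [[1], [4]].
After inserting 3: P = [[1, 3], [4]].
After inserting 5: P = [[1, 3, 5], [4]].
After inserting 2: P = [[1, 2, 5], [3], [4]].

The final insertion tableau P = [[1, 2, 5], [3], [4]] has shape [3, 1, 1].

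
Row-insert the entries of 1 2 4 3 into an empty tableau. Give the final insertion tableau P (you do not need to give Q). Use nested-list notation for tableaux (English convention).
Insert 1: appended to row 1. P = [[1]].
Insert 2: appended to row 1. P = [[1, 2]].
Insert 4: appended to row 1. P = [[1, 2, 4]].
Insert 3: 3 bumps 4 from row 1; 4 starts row 2. P = [[1, 2, 3], [4]].

So P = [[1, 2, 3], [4]].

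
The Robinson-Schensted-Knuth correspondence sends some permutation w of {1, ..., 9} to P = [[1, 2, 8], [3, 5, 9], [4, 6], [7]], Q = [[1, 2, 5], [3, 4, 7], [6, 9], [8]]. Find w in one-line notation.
4 7 3 6 9 5 8 1 2

Reverse the RSK construction: for i from n down to 1, find the cell of Q containing i, remove the entry at that cell from P, and reverse-bump it up through P; the value ejected from row 1 is w(i).

Step i=9: Q has 9 at row 3, column 2; remove 6 from row 3 of P and reverse-bump: 6 enters row 2 and ejects 5; 5 enters row 1 and ejects 2. So w(9) = 2. P is now [[1, 5, 8], [3, 6, 9], [4], [7]].
Step i=8: Q has 8 at row 4, column 1; remove 7 from row 4 of P and reverse-bump: 7 enters row 3 and ejects 4; 4 enters row 2 and ejects 3; 3 enters row 1 and ejects 1. So w(8) = 1. P is now [[3, 5, 8], [4, 6, 9], [7]].
Step i=7: Q has 7 at row 2, column 3; remove 9 from row 2 of P and reverse-bump: 9 enters row 1 and ejects 8. So w(7) = 8. P is now [[3, 5, 9], [4, 6], [7]].
Step i=6: Q has 6 at row 3, column 1; remove 7 from row 3 of P and reverse-bump: 7 enters row 2 and ejects 6; 6 enters row 1 and ejects 5. So w(6) = 5. P is now [[3, 6, 9], [4, 7]].
Step i=5: Q has 5 at row 1, column 3; remove that cell from P, ejecting 9. So w(5) = 9. P is now [[3, 6], [4, 7]].
Step i=4: Q has 4 at row 2, column 2; remove 7 from row 2 of P and reverse-bump: 7 enters row 1 and ejects 6. So w(4) = 6. P is now [[3, 7], [4]].
Step i=3: Q has 3 at row 2, column 1; remove 4 from row 2 of P and reverse-bump: 4 enters row 1 and ejects 3. So w(3) = 3. P is now [[4, 7]].
Step i=2: Q has 2 at row 1, column 2; remove that cell from P, ejecting 7. So w(2) = 7. P is now [[4]].
Step i=1: Q has 1 at row 1, column 1; remove that cell from P, ejecting 4. So w(1) = 4. P is now [].

So w = 4 7 3 6 9 5 8 1 2.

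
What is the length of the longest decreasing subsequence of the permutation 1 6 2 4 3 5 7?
3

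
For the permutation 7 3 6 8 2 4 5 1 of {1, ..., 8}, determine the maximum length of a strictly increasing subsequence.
3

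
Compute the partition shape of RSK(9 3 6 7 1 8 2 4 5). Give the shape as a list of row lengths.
RSK row insertion gives P = [[1, 2, 4, 5], [3, 6, 7, 8], [9]], which has shape [4, 4, 1].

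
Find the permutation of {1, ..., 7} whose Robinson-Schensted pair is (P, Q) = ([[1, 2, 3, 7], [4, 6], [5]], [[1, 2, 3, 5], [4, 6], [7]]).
Reverse the RSK construction: for i from n down to 1, find the cell of Q containing i, remove the entry at that cell from P, and reverse-bump it up through P; the value ejected from row 1 is w(i).

Step i=7: Q has 7 at row 3, column 1; remove 5 from row 3 of P and reverse-bump: 5 enters row 2 and ejects 4; 4 enters row 1 and ejects 3. So w(7) = 3. P is now [[1, 2, 4, 7], [5, 6]].
Step i=6: Q has 6 at row 2, column 2; remove 6 from row 2 of P and reverse-bump: 6 enters row 1 and ejects 4. So w(6) = 4. P is now [[1, 2, 6, 7], [5]].
Step i=5: Q has 5 at row 1, column 4; remove that cell from P, ejecting 7. So w(5) = 7. P is now [[1, 2, 6], [5]].
Step i=4: Q has 4 at row 2, column 1; remove 5 from row 2 of P and reverse-bump: 5 enters row 1 and ejects 2. So w(4) = 2. P is now [[1, 5, 6]].
Step i=3: Q has 3 at row 1, column 3; remove that cell from P, ejecting 6. So w(3) = 6. P is now [[1, 5]].
Step i=2: Q has 2 at row 1, column 2; remove that cell from P, ejecting 5. So w(2) = 5. P is now [[1]].
Step i=1: Q has 1 at row 1, column 1; remove that cell from P, ejecting 1. So w(1) = 1. P is now [].

So w = 1 5 6 2 7 4 3.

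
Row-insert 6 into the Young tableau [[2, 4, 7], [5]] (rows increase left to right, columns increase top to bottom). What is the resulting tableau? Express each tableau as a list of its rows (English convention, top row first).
[[2, 4, 6], [5, 7]]

In row 1, 6 replaces 7 (the leftmost entry greater than 6); 7 is bumped to row 2. 7 is appended to row 2. The new tableau is [[2, 4, 6], [5, 7]].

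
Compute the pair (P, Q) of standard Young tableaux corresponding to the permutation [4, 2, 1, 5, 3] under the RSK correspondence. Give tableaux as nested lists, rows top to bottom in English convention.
P = [[1, 3], [2, 5], [4]], Q = [[1, 4], [2, 5], [3]]

Insert each entry of the permutation into P by Schensted row insertion, recording in Q the position of each new cell.

Insert 4: appended to row 1. P = [[4]].
Insert 2: 2 bumps 4 from row 1; 4 starts row 2. P = [[2], [4]].
Insert 1: 1 bumps 2 from row 1; 2 bumps 4 from row 2; 4 starts row 3. P = [[1], [2], [4]].
Insert 5: appended to row 1. P = [[1, 5], [2], [4]].
Insert 3: 3 bumps 5 from row 1; 5 appends to row 2. P = [[1, 3], [2, 5], [4]].

So P = [[1, 3], [2, 5], [4]], Q = [[1, 4], [2, 5], [3]].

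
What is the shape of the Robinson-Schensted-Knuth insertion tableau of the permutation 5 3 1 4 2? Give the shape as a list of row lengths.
Row-insert each entry into an empty tableau.

After inserting 5: P = [[5]].
After inserting 3: P = [[3], [5]].
After inserting 1: P = [[1], [3], [5]].
After inserting 4: P = [[1, 4], [3], [5]].
After inserting 2: P = [[1, 2], [3, 4], [5]].

The final insertion tableau P = [[1, 2], [3, 4], [5]] has shape [2, 2, 1].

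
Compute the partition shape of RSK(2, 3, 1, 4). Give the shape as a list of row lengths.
RSK row insertion gives P = [[1, 3, 4], [2]], which has shape [3, 1].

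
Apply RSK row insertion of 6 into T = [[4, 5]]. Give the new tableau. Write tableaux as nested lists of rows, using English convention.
[[4, 5, 6]]

6 is larger than every entry of row 1, so it is appended to row 1. The new tableau is [[4, 5, 6]].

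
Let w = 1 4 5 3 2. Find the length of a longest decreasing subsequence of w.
3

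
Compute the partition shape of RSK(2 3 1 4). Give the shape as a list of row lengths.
Row-insert each entry into an empty tableau.

After inserting 2: P = [[2]].
After inserting 3: P = [[2, 3]].
After inserting 1: P = [[1, 3], [2]].
After inserting 4: P = [[1, 3, 4], [2]].

The final insertion tableau P = [[1, 3, 4], [2]] has shape [3, 1].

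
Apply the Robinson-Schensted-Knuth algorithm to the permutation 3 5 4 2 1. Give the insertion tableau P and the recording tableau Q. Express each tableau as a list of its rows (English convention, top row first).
Insert each entry of the permutation into P by Schensted row insertion, recording in Q the position of each new cell.

Insert 3: appended to row 1. P = [[3]], Q = [[1]].
Insert 5: appended to row 1. P = [[3, 5]], Q = [[1, 2]].
Insert 4: 4 bumps 5 from row 1; 5 starts row 2. P = [[3, 4], [5]], Q = [[1, 2], [3]].
Insert 2: 2 bumps 3 from row 1; 3 bumps 5 from row 2; 5 starts row 3. P = [[2, 4], [3], [5]], Q = [[1, 2], [3], [4]].
Insert 1: 1 bumps 2 from row 1; 2 bumps 3 from row 2; 3 bumps 5 from row 3; 5 starts row 4. P = [[1, 4], [2], [3], [5]], Q = [[1, 2], [3], [4], [5]].

So P = [[1, 4], [2], [3], [5]], Q = [[1, 2], [3], [4], [5]].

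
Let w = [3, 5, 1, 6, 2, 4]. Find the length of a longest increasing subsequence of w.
3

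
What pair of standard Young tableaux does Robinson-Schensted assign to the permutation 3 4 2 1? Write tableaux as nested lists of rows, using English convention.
P = [[1, 4], [2], [3]], Q = [[1, 2], [3], [4]]

Insert each entry of the permutation into P by Schensted row insertion, recording in Q the position of each new cell.

After inserting 3: P = [[3]].
After inserting 4: P = [[3, 4]].
After inserting 2: P = [[2, 4], [3]].
After inserting 1: P = [[1, 4], [2], [3]].

So P = [[1, 4], [2], [3]], Q = [[1, 2], [3], [4]].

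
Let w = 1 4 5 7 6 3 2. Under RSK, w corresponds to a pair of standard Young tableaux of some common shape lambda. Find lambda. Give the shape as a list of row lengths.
RSK row insertion gives P = [[1, 2, 5, 6], [3], [4], [7]], which has shape [4, 1, 1, 1].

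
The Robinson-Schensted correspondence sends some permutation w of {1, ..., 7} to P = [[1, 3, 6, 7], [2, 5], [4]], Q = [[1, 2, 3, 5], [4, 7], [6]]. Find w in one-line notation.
4 5 6 2 7 1 3

Reverse RSK: for i = n, n-1, ..., 1, locate i in Q, remove the corresponding corner cell from P, and reverse-bump its entry up through P; the value ejected from row 1 is w(i).

So w = 4 5 6 2 7 1 3.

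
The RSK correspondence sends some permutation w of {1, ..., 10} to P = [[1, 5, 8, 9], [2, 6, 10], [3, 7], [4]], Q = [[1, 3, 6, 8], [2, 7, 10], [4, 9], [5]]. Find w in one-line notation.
Reverse the RSK construction: for i from n down to 1, find the cell of Q containing i, remove the entry at that cell from P, and reverse-bump it up through P; the value ejected from row 1 is w(i).

Step i=10: Q has 10 at row 2, column 3; remove 10 from row 2 of P and reverse-bump: 10 enters row 1 and ejects 9. So w(10) = 9. P is now [[1, 5, 8, 10], [2, 6], [3, 7], [4]].
Step i=9: Q has 9 at row 3, column 2; remove 7 from row 3 of P and reverse-bump: 7 enters row 2 and ejects 6; 6 enters row 1 and ejects 5. So w(9) = 5. P is now [[1, 6, 8, 10], [2, 7], [3], [4]].
Step i=8: Q has 8 at row 1, column 4; remove that cell from P, ejecting 10. So w(8) = 10. P is now [[1, 6, 8], [2, 7], [3], [4]].
Step i=7: Q has 7 at row 2, column 2; remove 7 from row 2 of P and reverse-bump: 7 enters row 1 and ejects 6. So w(7) = 6. P is now [[1, 7, 8], [2], [3], [4]].
Step i=6: Q has 6 at row 1, column 3; remove that cell from P, ejecting 8. So w(6) = 8. P is now [[1, 7], [2], [3], [4]].
Step i=5: Q has 5 at row 4, column 1; remove 4 from row 4 of P and reverse-bump: 4 enters row 3 and ejects 3; 3 enters row 2 and ejects 2; 2 enters row 1 and ejects 1. So w(5) = 1. P is now [[2, 7], [3], [4]].
Step i=4: Q has 4 at row 3, column 1; remove 4 from row 3 of P and reverse-bump: 4 enters row 2 and ejects 3; 3 enters row 1 and ejects 2. So w(4) = 2. P is now [[3, 7], [4]].
Step i=3: Q has 3 at row 1, column 2; remove that cell from P, ejecting 7. So w(3) = 7. P is now [[3], [4]].
Step i=2: Q has 2 at row 2, column 1; remove 4 from row 2 of P and reverse-bump: 4 enters row 1 and ejects 3. So w(2) = 3. P is now [[4]].
Step i=1: Q has 1 at row 1, column 1; remove that cell from P, ejecting 4. So w(1) = 4. P is now [].

So w = 4 3 7 2 1 8 6 10 5 9.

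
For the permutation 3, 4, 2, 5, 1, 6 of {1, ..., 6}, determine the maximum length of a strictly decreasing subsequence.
3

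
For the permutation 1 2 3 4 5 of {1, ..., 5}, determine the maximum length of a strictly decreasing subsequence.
1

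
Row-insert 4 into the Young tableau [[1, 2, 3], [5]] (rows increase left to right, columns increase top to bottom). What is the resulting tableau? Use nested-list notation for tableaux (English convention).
4 is larger than every entry of row 1, so it is appended to row 1. The new tableau is [[1, 2, 3, 4], [5]].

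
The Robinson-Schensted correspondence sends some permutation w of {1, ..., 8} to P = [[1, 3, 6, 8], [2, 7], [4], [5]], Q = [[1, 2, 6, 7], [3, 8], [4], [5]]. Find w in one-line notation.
Reverse the RSK construction: for i from n down to 1, find the cell of Q containing i, remove the entry at that cell from P, and reverse-bump it up through P; the value ejected from row 1 is w(i).

Step i=8: Q has 8 at row 2, column 2; remove 7 from row 2 of P and reverse-bump: 7 enters row 1 and ejects 6. So w(8) = 6. P is now [[1, 3, 7, 8], [2], [4], [5]].
Step i=7: Q has 7 at row 1, column 4; remove that cell from P, ejecting 8. So w(7) = 8. P is now [[1, 3, 7], [2], [4], [5]].
Step i=6: Q has 6 at row 1, column 3; remove that cell from P, ejecting 7. So w(6) = 7. P is now [[1, 3], [2], [4], [5]].
Step i=5: Q has 5 at row 4, column 1; remove 5 from row 4 of P and reverse-bump: 5 enters row 3 and ejects 4; 4 enters row 2 and ejects 2; 2 enters row 1 and ejects 1. So w(5) = 1. P is now [[2, 3], [4], [5]].
Step i=4: Q has 4 at row 3, column 1; remove 5 from row 3 of P and reverse-bump: 5 enters row 2 and ejects 4; 4 enters row 1 and ejects 3. So w(4) = 3. P is now [[2, 4], [5]].
Step i=3: Q has 3 at row 2, column 1; remove 5 from row 2 of P and reverse-bump: 5 enters row 1 and ejects 4. So w(3) = 4. P is now [[2, 5]].
Step i=2: Q has 2 at row 1, column 2; remove that cell from P, ejecting 5. So w(2) = 5. P is now [[2]].
Step i=1: Q has 1 at row 1, column 1; remove that cell from P, ejecting 2. So w(1) = 2. P is now [].

So w = 2 5 4 3 1 7 8 6.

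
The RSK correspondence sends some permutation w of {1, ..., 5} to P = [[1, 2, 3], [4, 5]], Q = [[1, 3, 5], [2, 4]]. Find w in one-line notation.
4 1 5 2 3

Reverse the RSK construction: for i from n down to 1, find the cell of Q containing i, remove the entry at that cell from P, and reverse-bump it up through P; the value ejected from row 1 is w(i).

Step i=5: Q has 5 at row 1, column 3; remove that cell from P, ejecting 3. So w(5) = 3. P is now [[1, 2], [4, 5]].
Step i=4: Q has 4 at row 2, column 2; remove 5 from row 2 of P and reverse-bump: 5 enters row 1 and ejects 2. So w(4) = 2. P is now [[1, 5], [4]].
Step i=3: Q has 3 at row 1, column 2; remove that cell from P, ejecting 5. So w(3) = 5. P is now [[1], [4]].
Step i=2: Q has 2 at row 2, column 1; remove 4 from row 2 of P and reverse-bump: 4 enters row 1 and ejects 1. So w(2) = 1. P is now [[4]].
Step i=1: Q has 1 at row 1, column 1; remove that cell from P, ejecting 4. So w(1) = 4. P is now [].

So w = 4 1 5 2 3.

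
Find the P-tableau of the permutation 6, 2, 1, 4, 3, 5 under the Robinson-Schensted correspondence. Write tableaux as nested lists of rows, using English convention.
P = [[1, 3, 5], [2, 4], [6]]

Insert 6: appended to row 1. P = [[6]].
Insert 2: 2 bumps 6 from row 1; 6 starts row 2. P = [[2], [6]].
Insert 1: 1 bumps 2 from row 1; 2 bumps 6 from row 2; 6 starts row 3. P = [[1], [2], [6]].
Insert 4: appended to row 1. P = [[1, 4], [2], [6]].
Insert 3: 3 bumps 4 from row 1; 4 appends to row 2. P = [[1, 3], [2, 4], [6]].
Insert 5: appended to row 1. P = [[1, 3, 5], [2, 4], [6]].

So P = [[1, 3, 5], [2, 4], [6]].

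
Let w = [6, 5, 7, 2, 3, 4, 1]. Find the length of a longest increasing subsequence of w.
3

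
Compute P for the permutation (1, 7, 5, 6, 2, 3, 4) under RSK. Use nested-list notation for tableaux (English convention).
P = [[1, 2, 3, 4], [5, 6], [7]]

After inserting 1: P = [[1]].
After inserting 7: P = [[1, 7]].
After inserting 5: P = [[1, 5], [7]].
After inserting 6: P = [[1, 5, 6], [7]].
After inserting 2: P = [[1, 2, 6], [5], [7]].
After inserting 3: P = [[1, 2, 3], [5, 6], [7]].
After inserting 4: P = [[1, 2, 3, 4], [5, 6], [7]].

So P = [[1, 2, 3, 4], [5, 6], [7]].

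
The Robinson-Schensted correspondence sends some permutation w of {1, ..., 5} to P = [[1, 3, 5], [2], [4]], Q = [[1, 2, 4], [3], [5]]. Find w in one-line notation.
Reverse the RSK construction: for i from n down to 1, find the cell of Q containing i, remove the entry at that cell from P, and reverse-bump it up through P; the value ejected from row 1 is w(i).

Step i=5: Q has 5 at row 3, column 1; remove 4 from row 3 of P and reverse-bump: 4 enters row 2 and ejects 2; 2 enters row 1 and ejects 1. So w(5) = 1. P is now [[2, 3, 5], [4]].
Step i=4: Q has 4 at row 1, column 3; remove that cell from P, ejecting 5. So w(4) = 5. P is now [[2, 3], [4]].
Step i=3: Q has 3 at row 2, column 1; remove 4 from row 2 of P and reverse-bump: 4 enters row 1 and ejects 3. So w(3) = 3. P is now [[2, 4]].
Step i=2: Q has 2 at row 1, column 2; remove that cell from P, ejecting 4. So w(2) = 4. P is now [[2]].
Step i=1: Q has 1 at row 1, column 1; remove that cell from P, ejecting 2. So w(1) = 2. P is now [].

So w = 2 4 3 5 1.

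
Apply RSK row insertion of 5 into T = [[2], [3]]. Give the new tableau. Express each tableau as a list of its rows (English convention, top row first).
[[2, 5], [3]]

5 is larger than every entry of row 1, so it is appended to row 1. The new tableau is [[2, 5], [3]].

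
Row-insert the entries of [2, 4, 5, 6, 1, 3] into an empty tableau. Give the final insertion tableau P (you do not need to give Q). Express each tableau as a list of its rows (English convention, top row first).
P = [[1, 3, 5, 6], [2, 4]]

Insert 2: appended to row 1. P = [[2]].
Insert 4: appended to row 1. P = [[2, 4]].
Insert 5: appended to row 1. P = [[2, 4, 5]].
Insert 6: appended to row 1. P = [[2, 4, 5, 6]].
Insert 1: 1 bumps 2 from row 1; 2 starts row 2. P = [[1, 4, 5, 6], [2]].
Insert 3: 3 bumps 4 from row 1; 4 appends to row 2. P = [[1, 3, 5, 6], [2, 4]].

So P = [[1, 3, 5, 6], [2, 4]].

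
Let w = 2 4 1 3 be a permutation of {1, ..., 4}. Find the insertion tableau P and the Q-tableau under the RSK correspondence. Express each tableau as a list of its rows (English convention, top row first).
Insert each entry of the permutation into P by Schensted row insertion, recording in Q the position of each new cell.

Insert 2: appended to row 1. P = [[2]], Q = [[1]].
Insert 4: appended to row 1. P = [[2, 4]], Q = [[1, 2]].
Insert 1: 1 bumps 2 from row 1; 2 starts row 2. P = [[1, 4], [2]], Q = [[1, 2], [3]].
Insert 3: 3 bumps 4 from row 1; 4 appends to row 2. P = [[1, 3], [2, 4]], Q = [[1, 2], [3, 4]].

So P = [[1, 3], [2, 4]], Q = [[1, 2], [3, 4]].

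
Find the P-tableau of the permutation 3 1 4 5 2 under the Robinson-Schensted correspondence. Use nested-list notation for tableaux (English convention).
Insert 3: appended to row 1. P = [[3]].
Insert 1: 1 bumps 3 from row 1; 3 starts row 2. P = [[1], [3]].
Insert 4: appended to row 1. P = [[1, 4], [3]].
Insert 5: appended to row 1. P = [[1, 4, 5], [3]].
Insert 2: 2 bumps 4 from row 1; 4 appends to row 2. P = [[1, 2, 5], [3, 4]].

So P = [[1, 2, 5], [3, 4]].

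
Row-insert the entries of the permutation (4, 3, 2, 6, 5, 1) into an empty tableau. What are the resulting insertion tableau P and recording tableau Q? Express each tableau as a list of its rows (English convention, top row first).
P = [[1, 5], [2, 6], [3], [4]], Q = [[1, 4], [2, 5], [3], [6]]

Insert each entry of the permutation into P by Schensted row insertion, recording in Q the position of each new cell.

Insert 4: appended to row 1. P = [[4]].
Insert 3: 3 bumps 4 from row 1; 4 starts row 2. P = [[3], [4]].
Insert 2: 2 bumps 3 from row 1; 3 bumps 4 from row 2; 4 starts row 3. P = [[2], [3], [4]].
Insert 6: appended to row 1. P = [[2, 6], [3], [4]].
Insert 5: 5 bumps 6 from row 1; 6 appends to row 2. P = [[2, 5], [3, 6], [4]].
Insert 1: 1 bumps 2 from row 1; 2 bumps 3 from row 2; 3 bumps 4 from row 3; 4 starts row 4. P = [[1, 5], [2, 6], [3], [4]].

So P = [[1, 5], [2, 6], [3], [4]], Q = [[1, 4], [2, 5], [3], [6]].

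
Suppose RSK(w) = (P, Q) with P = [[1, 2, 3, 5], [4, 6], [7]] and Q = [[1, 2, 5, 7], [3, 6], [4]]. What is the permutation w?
1 7 4 2 6 3 5

Reverse the RSK construction: for i from n down to 1, find the cell of Q containing i, remove the entry at that cell from P, and reverse-bump it up through P; the value ejected from row 1 is w(i).

Step i=7: Q has 7 at row 1, column 4; remove that cell from P, ejecting 5. So w(7) = 5. P is now [[1, 2, 3], [4, 6], [7]].
Step i=6: Q has 6 at row 2, column 2; remove 6 from row 2 of P and reverse-bump: 6 enters row 1 and ejects 3. So w(6) = 3. P is now [[1, 2, 6], [4], [7]].
Step i=5: Q has 5 at row 1, column 3; remove that cell from P, ejecting 6. So w(5) = 6. P is now [[1, 2], [4], [7]].
Step i=4: Q has 4 at row 3, column 1; remove 7 from row 3 of P and reverse-bump: 7 enters row 2 and ejects 4; 4 enters row 1 and ejects 2. So w(4) = 2. P is now [[1, 4], [7]].
Step i=3: Q has 3 at row 2, column 1; remove 7 from row 2 of P and reverse-bump: 7 enters row 1 and ejects 4. So w(3) = 4. P is now [[1, 7]].
Step i=2: Q has 2 at row 1, column 2; remove that cell from P, ejecting 7. So w(2) = 7. P is now [[1]].
Step i=1: Q has 1 at row 1, column 1; remove that cell from P, ejecting 1. So w(1) = 1. P is now [].

So w = 1 7 4 2 6 3 5.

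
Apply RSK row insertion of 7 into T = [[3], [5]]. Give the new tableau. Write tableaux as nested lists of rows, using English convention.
7 is larger than every entry of row 1, so it is appended to row 1. The new tableau is [[3, 7], [5]].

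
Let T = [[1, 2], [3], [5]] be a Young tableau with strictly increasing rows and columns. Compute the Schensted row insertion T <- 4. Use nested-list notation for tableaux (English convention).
4 is larger than every entry of row 1, so it is appended to row 1. The new tableau is [[1, 2, 4], [3], [5]].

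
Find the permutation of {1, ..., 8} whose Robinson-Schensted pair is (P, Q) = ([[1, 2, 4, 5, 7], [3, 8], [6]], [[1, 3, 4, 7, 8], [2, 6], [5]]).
6 1 3 8 2 4 5 7

Reverse the RSK construction: for i from n down to 1, find the cell of Q containing i, remove the entry at that cell from P, and reverse-bump it up through P; the value ejected from row 1 is w(i).

Step i=8: Q has 8 at row 1, column 5; remove that cell from P, ejecting 7. So w(8) = 7. P is now [[1, 2, 4, 5], [3, 8], [6]].
Step i=7: Q has 7 at row 1, column 4; remove that cell from P, ejecting 5. So w(7) = 5. P is now [[1, 2, 4], [3, 8], [6]].
Step i=6: Q has 6 at row 2, column 2; remove 8 from row 2 of P and reverse-bump: 8 enters row 1 and ejects 4. So w(6) = 4. P is now [[1, 2, 8], [3], [6]].
Step i=5: Q has 5 at row 3, column 1; remove 6 from row 3 of P and reverse-bump: 6 enters row 2 and ejects 3; 3 enters row 1 and ejects 2. So w(5) = 2. P is now [[1, 3, 8], [6]].
Step i=4: Q has 4 at row 1, column 3; remove that cell from P, ejecting 8. So w(4) = 8. P is now [[1, 3], [6]].
Step i=3: Q has 3 at row 1, column 2; remove that cell from P, ejecting 3. So w(3) = 3. P is now [[1], [6]].
Step i=2: Q has 2 at row 2, column 1; remove 6 from row 2 of P and reverse-bump: 6 enters row 1 and ejects 1. So w(2) = 1. P is now [[6]].
Step i=1: Q has 1 at row 1, column 1; remove that cell from P, ejecting 6. So w(1) = 6. P is now [].

So w = 6 1 3 8 2 4 5 7.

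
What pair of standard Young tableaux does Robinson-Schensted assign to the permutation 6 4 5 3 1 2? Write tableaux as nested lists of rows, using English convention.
P = [[1, 2], [3, 5], [4], [6]], Q = [[1, 3], [2, 6], [4], [5]]

Insert each entry of the permutation into P by Schensted row insertion, recording in Q the position of each new cell.

Insert 6: appended to row 1. P = [[6]].
Insert 4: 4 bumps 6 from row 1; 6 starts row 2. P = [[4], [6]].
Insert 5: appended to row 1. P = [[4, 5], [6]].
Insert 3: 3 bumps 4 from row 1; 4 bumps 6 from row 2; 6 starts row 3. P = [[3, 5], [4], [6]].
Insert 1: 1 bumps 3 from row 1; 3 bumps 4 from row 2; 4 bumps 6 from row 3; 6 starts row 4. P = [[1, 5], [3], [4], [6]].
Insert 2: 2 bumps 5 from row 1; 5 appends to row 2. P = [[1, 2], [3, 5], [4], [6]].

So P = [[1, 2], [3, 5], [4], [6]], Q = [[1, 3], [2, 6], [4], [5]].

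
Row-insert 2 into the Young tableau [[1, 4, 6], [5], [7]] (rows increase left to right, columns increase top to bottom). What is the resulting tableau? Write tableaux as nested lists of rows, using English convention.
[[1, 2, 6], [4], [5], [7]]

In row 1, 2 replaces 4 (the leftmost entry greater than 2); 4 is bumped to row 2. In row 2, 4 replaces 5 (the leftmost entry greater than 4); 5 is bumped to row 3. In row 3, 5 replaces 7 (the leftmost entry greater than 5); 7 is bumped to row 4. 7 starts a new row 4. The new tableau is [[1, 2, 6], [4], [5], [7]].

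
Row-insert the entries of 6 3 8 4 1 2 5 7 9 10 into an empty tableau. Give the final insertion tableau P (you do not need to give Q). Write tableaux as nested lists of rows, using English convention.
After inserting 6: P = [[6]].
After inserting 3: P = [[3], [6]].
After inserting 8: P = [[3, 8], [6]].
After inserting 4: P = [[3, 4], [6, 8]].
After inserting 1: P = [[1, 4], [3, 8], [6]].
After inserting 2: P = [[1, 2], [3, 4], [6, 8]].
After inserting 5: P = [[1, 2, 5], [3, 4], [6, 8]].
After inserting 7: P = [[1, 2, 5, 7], [3, 4], [6, 8]].
After inserting 9: P = [[1, 2, 5, 7, 9], [3, 4], [6, 8]].
After inserting 10: P = [[1, 2, 5, 7, 9, 10], [3, 4], [6, 8]].

So P = [[1, 2, 5, 7, 9, 10], [3, 4], [6, 8]].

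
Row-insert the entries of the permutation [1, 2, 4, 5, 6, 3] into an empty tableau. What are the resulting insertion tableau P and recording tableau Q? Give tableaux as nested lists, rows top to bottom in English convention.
Insert each entry of the permutation into P by Schensted row insertion, recording in Q the position of each new cell.

Insert 1: appended to row 1. P = [[1]].
Insert 2: appended to row 1. P = [[1, 2]].
Insert 4: appended to row 1. P = [[1, 2, 4]].
Insert 5: appended to row 1. P = [[1, 2, 4, 5]].
Insert 6: appended to row 1. P = [[1, 2, 4, 5, 6]].
Insert 3: 3 bumps 4 from row 1; 4 starts row 2. P = [[1, 2, 3, 5, 6], [4]].

So P = [[1, 2, 3, 5, 6], [4]], Q = [[1, 2, 3, 4, 5], [6]].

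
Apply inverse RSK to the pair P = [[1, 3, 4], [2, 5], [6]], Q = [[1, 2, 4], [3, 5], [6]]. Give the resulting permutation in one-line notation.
Reverse the RSK construction: for i from n down to 1, find the cell of Q containing i, remove the entry at that cell from P, and reverse-bump it up through P; the value ejected from row 1 is w(i).

Step i=6: Q has 6 at row 3, column 1; remove 6 from row 3 of P and reverse-bump: 6 enters row 2 and ejects 5; 5 enters row 1 and ejects 4. So w(6) = 4. P is now [[1, 3, 5], [2, 6]].
Step i=5: Q has 5 at row 2, column 2; remove 6 from row 2 of P and reverse-bump: 6 enters row 1 and ejects 5. So w(5) = 5. P is now [[1, 3, 6], [2]].
Step i=4: Q has 4 at row 1, column 3; remove that cell from P, ejecting 6. So w(4) = 6. P is now [[1, 3], [2]].
Step i=3: Q has 3 at row 2, column 1; remove 2 from row 2 of P and reverse-bump: 2 enters row 1 and ejects 1. So w(3) = 1. P is now [[2, 3]].
Step i=2: Q has 2 at row 1, column 2; remove that cell from P, ejecting 3. So w(2) = 3. P is now [[2]].
Step i=1: Q has 1 at row 1, column 1; remove that cell from P, ejecting 2. So w(1) = 2. P is now [].

So w = 2 3 1 6 5 4.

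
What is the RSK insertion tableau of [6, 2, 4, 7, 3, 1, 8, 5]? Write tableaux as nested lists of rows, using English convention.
P = [[1, 3, 5, 8], [2, 7], [4], [6]]

After inserting 6: P = [[6]].
After inserting 2: P = [[2], [6]].
After inserting 4: P = [[2, 4], [6]].
After inserting 7: P = [[2, 4, 7], [6]].
After inserting 3: P = [[2, 3, 7], [4], [6]].
After inserting 1: P = [[1, 3, 7], [2], [4], [6]].
After inserting 8: P = [[1, 3, 7, 8], [2], [4], [6]].
After inserting 5: P = [[1, 3, 5, 8], [2, 7], [4], [6]].

So P = [[1, 3, 5, 8], [2, 7], [4], [6]].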